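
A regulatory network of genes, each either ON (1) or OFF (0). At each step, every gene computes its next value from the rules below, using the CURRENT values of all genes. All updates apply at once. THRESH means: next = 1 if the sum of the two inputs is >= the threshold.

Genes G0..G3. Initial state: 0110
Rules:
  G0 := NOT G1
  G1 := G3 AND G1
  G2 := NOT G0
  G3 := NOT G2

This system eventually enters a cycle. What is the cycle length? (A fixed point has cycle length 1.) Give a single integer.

Answer: 1

Derivation:
Step 0: 0110
Step 1: G0=NOT G1=NOT 1=0 G1=G3&G1=0&1=0 G2=NOT G0=NOT 0=1 G3=NOT G2=NOT 1=0 -> 0010
Step 2: G0=NOT G1=NOT 0=1 G1=G3&G1=0&0=0 G2=NOT G0=NOT 0=1 G3=NOT G2=NOT 1=0 -> 1010
Step 3: G0=NOT G1=NOT 0=1 G1=G3&G1=0&0=0 G2=NOT G0=NOT 1=0 G3=NOT G2=NOT 1=0 -> 1000
Step 4: G0=NOT G1=NOT 0=1 G1=G3&G1=0&0=0 G2=NOT G0=NOT 1=0 G3=NOT G2=NOT 0=1 -> 1001
Step 5: G0=NOT G1=NOT 0=1 G1=G3&G1=1&0=0 G2=NOT G0=NOT 1=0 G3=NOT G2=NOT 0=1 -> 1001
State from step 5 equals state from step 4 -> cycle length 1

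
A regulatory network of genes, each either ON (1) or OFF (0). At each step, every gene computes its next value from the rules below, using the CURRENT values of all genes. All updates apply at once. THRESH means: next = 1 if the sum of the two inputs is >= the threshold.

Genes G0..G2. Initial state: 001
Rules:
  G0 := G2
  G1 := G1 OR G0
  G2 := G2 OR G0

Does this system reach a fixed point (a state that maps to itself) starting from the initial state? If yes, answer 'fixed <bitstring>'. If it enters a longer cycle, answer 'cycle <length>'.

Step 0: 001
Step 1: G0=G2=1 G1=G1|G0=0|0=0 G2=G2|G0=1|0=1 -> 101
Step 2: G0=G2=1 G1=G1|G0=0|1=1 G2=G2|G0=1|1=1 -> 111
Step 3: G0=G2=1 G1=G1|G0=1|1=1 G2=G2|G0=1|1=1 -> 111
Fixed point reached at step 2: 111

Answer: fixed 111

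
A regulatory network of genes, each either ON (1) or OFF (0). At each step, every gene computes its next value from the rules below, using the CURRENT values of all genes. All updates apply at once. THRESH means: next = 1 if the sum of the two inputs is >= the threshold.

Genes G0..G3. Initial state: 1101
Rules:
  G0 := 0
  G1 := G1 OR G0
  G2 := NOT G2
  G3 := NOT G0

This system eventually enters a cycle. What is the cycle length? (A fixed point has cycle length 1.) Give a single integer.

Step 0: 1101
Step 1: G0=0(const) G1=G1|G0=1|1=1 G2=NOT G2=NOT 0=1 G3=NOT G0=NOT 1=0 -> 0110
Step 2: G0=0(const) G1=G1|G0=1|0=1 G2=NOT G2=NOT 1=0 G3=NOT G0=NOT 0=1 -> 0101
Step 3: G0=0(const) G1=G1|G0=1|0=1 G2=NOT G2=NOT 0=1 G3=NOT G0=NOT 0=1 -> 0111
Step 4: G0=0(const) G1=G1|G0=1|0=1 G2=NOT G2=NOT 1=0 G3=NOT G0=NOT 0=1 -> 0101
State from step 4 equals state from step 2 -> cycle length 2

Answer: 2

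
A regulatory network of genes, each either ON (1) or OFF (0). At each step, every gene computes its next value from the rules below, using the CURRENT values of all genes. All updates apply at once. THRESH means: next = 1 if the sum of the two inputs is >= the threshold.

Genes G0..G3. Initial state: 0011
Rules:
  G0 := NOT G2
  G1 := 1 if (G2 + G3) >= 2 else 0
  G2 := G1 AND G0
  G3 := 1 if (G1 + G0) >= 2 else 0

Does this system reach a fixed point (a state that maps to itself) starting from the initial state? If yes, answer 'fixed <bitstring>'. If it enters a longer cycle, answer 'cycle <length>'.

Step 0: 0011
Step 1: G0=NOT G2=NOT 1=0 G1=(1+1>=2)=1 G2=G1&G0=0&0=0 G3=(0+0>=2)=0 -> 0100
Step 2: G0=NOT G2=NOT 0=1 G1=(0+0>=2)=0 G2=G1&G0=1&0=0 G3=(1+0>=2)=0 -> 1000
Step 3: G0=NOT G2=NOT 0=1 G1=(0+0>=2)=0 G2=G1&G0=0&1=0 G3=(0+1>=2)=0 -> 1000
Fixed point reached at step 2: 1000

Answer: fixed 1000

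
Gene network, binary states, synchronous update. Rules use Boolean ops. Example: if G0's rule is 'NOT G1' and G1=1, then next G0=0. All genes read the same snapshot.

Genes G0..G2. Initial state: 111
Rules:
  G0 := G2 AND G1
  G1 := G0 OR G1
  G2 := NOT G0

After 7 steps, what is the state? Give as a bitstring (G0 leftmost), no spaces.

Step 1: G0=G2&G1=1&1=1 G1=G0|G1=1|1=1 G2=NOT G0=NOT 1=0 -> 110
Step 2: G0=G2&G1=0&1=0 G1=G0|G1=1|1=1 G2=NOT G0=NOT 1=0 -> 010
Step 3: G0=G2&G1=0&1=0 G1=G0|G1=0|1=1 G2=NOT G0=NOT 0=1 -> 011
Step 4: G0=G2&G1=1&1=1 G1=G0|G1=0|1=1 G2=NOT G0=NOT 0=1 -> 111
Step 5: G0=G2&G1=1&1=1 G1=G0|G1=1|1=1 G2=NOT G0=NOT 1=0 -> 110
Step 6: G0=G2&G1=0&1=0 G1=G0|G1=1|1=1 G2=NOT G0=NOT 1=0 -> 010
Step 7: G0=G2&G1=0&1=0 G1=G0|G1=0|1=1 G2=NOT G0=NOT 0=1 -> 011

011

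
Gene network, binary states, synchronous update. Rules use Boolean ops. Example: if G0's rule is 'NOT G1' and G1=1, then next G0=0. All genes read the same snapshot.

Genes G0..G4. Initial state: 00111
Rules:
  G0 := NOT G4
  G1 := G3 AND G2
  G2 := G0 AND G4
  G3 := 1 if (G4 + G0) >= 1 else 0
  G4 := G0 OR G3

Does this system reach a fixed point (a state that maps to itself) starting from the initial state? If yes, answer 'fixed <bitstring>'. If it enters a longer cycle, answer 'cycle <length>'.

Step 0: 00111
Step 1: G0=NOT G4=NOT 1=0 G1=G3&G2=1&1=1 G2=G0&G4=0&1=0 G3=(1+0>=1)=1 G4=G0|G3=0|1=1 -> 01011
Step 2: G0=NOT G4=NOT 1=0 G1=G3&G2=1&0=0 G2=G0&G4=0&1=0 G3=(1+0>=1)=1 G4=G0|G3=0|1=1 -> 00011
Step 3: G0=NOT G4=NOT 1=0 G1=G3&G2=1&0=0 G2=G0&G4=0&1=0 G3=(1+0>=1)=1 G4=G0|G3=0|1=1 -> 00011
Fixed point reached at step 2: 00011

Answer: fixed 00011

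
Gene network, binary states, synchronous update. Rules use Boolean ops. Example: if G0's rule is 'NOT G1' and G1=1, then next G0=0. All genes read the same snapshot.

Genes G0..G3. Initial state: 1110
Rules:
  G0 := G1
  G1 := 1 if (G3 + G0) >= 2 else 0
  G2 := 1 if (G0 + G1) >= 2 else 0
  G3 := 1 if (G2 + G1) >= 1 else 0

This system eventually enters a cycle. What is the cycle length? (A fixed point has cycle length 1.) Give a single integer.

Answer: 2

Derivation:
Step 0: 1110
Step 1: G0=G1=1 G1=(0+1>=2)=0 G2=(1+1>=2)=1 G3=(1+1>=1)=1 -> 1011
Step 2: G0=G1=0 G1=(1+1>=2)=1 G2=(1+0>=2)=0 G3=(1+0>=1)=1 -> 0101
Step 3: G0=G1=1 G1=(1+0>=2)=0 G2=(0+1>=2)=0 G3=(0+1>=1)=1 -> 1001
Step 4: G0=G1=0 G1=(1+1>=2)=1 G2=(1+0>=2)=0 G3=(0+0>=1)=0 -> 0100
Step 5: G0=G1=1 G1=(0+0>=2)=0 G2=(0+1>=2)=0 G3=(0+1>=1)=1 -> 1001
State from step 5 equals state from step 3 -> cycle length 2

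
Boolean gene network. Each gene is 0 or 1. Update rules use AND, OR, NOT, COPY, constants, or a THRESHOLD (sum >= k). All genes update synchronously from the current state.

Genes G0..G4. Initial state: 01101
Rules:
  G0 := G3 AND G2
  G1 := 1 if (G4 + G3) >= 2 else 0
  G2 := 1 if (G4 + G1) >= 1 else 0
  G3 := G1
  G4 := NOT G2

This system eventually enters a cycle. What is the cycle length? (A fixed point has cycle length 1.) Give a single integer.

Step 0: 01101
Step 1: G0=G3&G2=0&1=0 G1=(1+0>=2)=0 G2=(1+1>=1)=1 G3=G1=1 G4=NOT G2=NOT 1=0 -> 00110
Step 2: G0=G3&G2=1&1=1 G1=(0+1>=2)=0 G2=(0+0>=1)=0 G3=G1=0 G4=NOT G2=NOT 1=0 -> 10000
Step 3: G0=G3&G2=0&0=0 G1=(0+0>=2)=0 G2=(0+0>=1)=0 G3=G1=0 G4=NOT G2=NOT 0=1 -> 00001
Step 4: G0=G3&G2=0&0=0 G1=(1+0>=2)=0 G2=(1+0>=1)=1 G3=G1=0 G4=NOT G2=NOT 0=1 -> 00101
Step 5: G0=G3&G2=0&1=0 G1=(1+0>=2)=0 G2=(1+0>=1)=1 G3=G1=0 G4=NOT G2=NOT 1=0 -> 00100
Step 6: G0=G3&G2=0&1=0 G1=(0+0>=2)=0 G2=(0+0>=1)=0 G3=G1=0 G4=NOT G2=NOT 1=0 -> 00000
Step 7: G0=G3&G2=0&0=0 G1=(0+0>=2)=0 G2=(0+0>=1)=0 G3=G1=0 G4=NOT G2=NOT 0=1 -> 00001
State from step 7 equals state from step 3 -> cycle length 4

Answer: 4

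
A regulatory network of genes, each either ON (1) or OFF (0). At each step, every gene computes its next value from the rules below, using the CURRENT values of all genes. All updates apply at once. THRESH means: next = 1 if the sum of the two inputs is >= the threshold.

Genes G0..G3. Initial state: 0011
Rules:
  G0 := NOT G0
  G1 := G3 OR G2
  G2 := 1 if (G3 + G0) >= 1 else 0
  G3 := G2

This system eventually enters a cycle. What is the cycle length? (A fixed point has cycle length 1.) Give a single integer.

Step 0: 0011
Step 1: G0=NOT G0=NOT 0=1 G1=G3|G2=1|1=1 G2=(1+0>=1)=1 G3=G2=1 -> 1111
Step 2: G0=NOT G0=NOT 1=0 G1=G3|G2=1|1=1 G2=(1+1>=1)=1 G3=G2=1 -> 0111
Step 3: G0=NOT G0=NOT 0=1 G1=G3|G2=1|1=1 G2=(1+0>=1)=1 G3=G2=1 -> 1111
State from step 3 equals state from step 1 -> cycle length 2

Answer: 2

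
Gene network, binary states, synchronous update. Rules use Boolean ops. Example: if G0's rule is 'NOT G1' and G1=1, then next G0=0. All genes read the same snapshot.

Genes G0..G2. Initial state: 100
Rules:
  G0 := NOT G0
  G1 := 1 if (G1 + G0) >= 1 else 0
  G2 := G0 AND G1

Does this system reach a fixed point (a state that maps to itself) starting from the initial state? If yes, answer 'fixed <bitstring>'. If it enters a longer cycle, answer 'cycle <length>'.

Step 0: 100
Step 1: G0=NOT G0=NOT 1=0 G1=(0+1>=1)=1 G2=G0&G1=1&0=0 -> 010
Step 2: G0=NOT G0=NOT 0=1 G1=(1+0>=1)=1 G2=G0&G1=0&1=0 -> 110
Step 3: G0=NOT G0=NOT 1=0 G1=(1+1>=1)=1 G2=G0&G1=1&1=1 -> 011
Step 4: G0=NOT G0=NOT 0=1 G1=(1+0>=1)=1 G2=G0&G1=0&1=0 -> 110
Cycle of length 2 starting at step 2 -> no fixed point

Answer: cycle 2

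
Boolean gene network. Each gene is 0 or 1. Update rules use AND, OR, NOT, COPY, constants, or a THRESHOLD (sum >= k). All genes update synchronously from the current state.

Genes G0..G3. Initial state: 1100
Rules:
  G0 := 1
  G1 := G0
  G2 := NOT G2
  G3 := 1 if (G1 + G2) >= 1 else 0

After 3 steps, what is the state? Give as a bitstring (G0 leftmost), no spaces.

Step 1: G0=1(const) G1=G0=1 G2=NOT G2=NOT 0=1 G3=(1+0>=1)=1 -> 1111
Step 2: G0=1(const) G1=G0=1 G2=NOT G2=NOT 1=0 G3=(1+1>=1)=1 -> 1101
Step 3: G0=1(const) G1=G0=1 G2=NOT G2=NOT 0=1 G3=(1+0>=1)=1 -> 1111

1111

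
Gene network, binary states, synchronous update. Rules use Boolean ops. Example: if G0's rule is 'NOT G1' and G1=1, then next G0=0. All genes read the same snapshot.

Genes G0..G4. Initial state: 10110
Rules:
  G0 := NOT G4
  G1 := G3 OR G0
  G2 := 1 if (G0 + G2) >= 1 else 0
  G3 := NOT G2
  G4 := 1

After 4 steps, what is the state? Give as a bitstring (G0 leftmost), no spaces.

Step 1: G0=NOT G4=NOT 0=1 G1=G3|G0=1|1=1 G2=(1+1>=1)=1 G3=NOT G2=NOT 1=0 G4=1(const) -> 11101
Step 2: G0=NOT G4=NOT 1=0 G1=G3|G0=0|1=1 G2=(1+1>=1)=1 G3=NOT G2=NOT 1=0 G4=1(const) -> 01101
Step 3: G0=NOT G4=NOT 1=0 G1=G3|G0=0|0=0 G2=(0+1>=1)=1 G3=NOT G2=NOT 1=0 G4=1(const) -> 00101
Step 4: G0=NOT G4=NOT 1=0 G1=G3|G0=0|0=0 G2=(0+1>=1)=1 G3=NOT G2=NOT 1=0 G4=1(const) -> 00101

00101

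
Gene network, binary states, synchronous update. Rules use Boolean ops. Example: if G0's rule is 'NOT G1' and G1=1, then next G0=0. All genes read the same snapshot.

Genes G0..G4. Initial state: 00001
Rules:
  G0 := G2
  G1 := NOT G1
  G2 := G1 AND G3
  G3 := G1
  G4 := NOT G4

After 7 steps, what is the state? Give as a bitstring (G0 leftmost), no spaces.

Step 1: G0=G2=0 G1=NOT G1=NOT 0=1 G2=G1&G3=0&0=0 G3=G1=0 G4=NOT G4=NOT 1=0 -> 01000
Step 2: G0=G2=0 G1=NOT G1=NOT 1=0 G2=G1&G3=1&0=0 G3=G1=1 G4=NOT G4=NOT 0=1 -> 00011
Step 3: G0=G2=0 G1=NOT G1=NOT 0=1 G2=G1&G3=0&1=0 G3=G1=0 G4=NOT G4=NOT 1=0 -> 01000
Step 4: G0=G2=0 G1=NOT G1=NOT 1=0 G2=G1&G3=1&0=0 G3=G1=1 G4=NOT G4=NOT 0=1 -> 00011
Step 5: G0=G2=0 G1=NOT G1=NOT 0=1 G2=G1&G3=0&1=0 G3=G1=0 G4=NOT G4=NOT 1=0 -> 01000
Step 6: G0=G2=0 G1=NOT G1=NOT 1=0 G2=G1&G3=1&0=0 G3=G1=1 G4=NOT G4=NOT 0=1 -> 00011
Step 7: G0=G2=0 G1=NOT G1=NOT 0=1 G2=G1&G3=0&1=0 G3=G1=0 G4=NOT G4=NOT 1=0 -> 01000

01000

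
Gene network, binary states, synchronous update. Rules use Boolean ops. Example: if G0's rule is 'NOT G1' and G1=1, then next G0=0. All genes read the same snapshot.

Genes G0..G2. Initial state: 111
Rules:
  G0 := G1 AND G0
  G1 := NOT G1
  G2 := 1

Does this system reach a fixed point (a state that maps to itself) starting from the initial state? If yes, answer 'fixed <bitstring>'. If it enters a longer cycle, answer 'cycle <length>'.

Answer: cycle 2

Derivation:
Step 0: 111
Step 1: G0=G1&G0=1&1=1 G1=NOT G1=NOT 1=0 G2=1(const) -> 101
Step 2: G0=G1&G0=0&1=0 G1=NOT G1=NOT 0=1 G2=1(const) -> 011
Step 3: G0=G1&G0=1&0=0 G1=NOT G1=NOT 1=0 G2=1(const) -> 001
Step 4: G0=G1&G0=0&0=0 G1=NOT G1=NOT 0=1 G2=1(const) -> 011
Cycle of length 2 starting at step 2 -> no fixed point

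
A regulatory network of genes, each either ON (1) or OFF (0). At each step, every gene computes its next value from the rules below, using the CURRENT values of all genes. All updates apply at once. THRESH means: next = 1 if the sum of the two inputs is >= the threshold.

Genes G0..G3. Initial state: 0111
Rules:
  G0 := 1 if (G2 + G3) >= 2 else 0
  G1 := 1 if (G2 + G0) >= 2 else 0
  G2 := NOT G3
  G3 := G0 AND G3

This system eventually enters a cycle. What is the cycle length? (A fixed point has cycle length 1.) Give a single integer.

Answer: 1

Derivation:
Step 0: 0111
Step 1: G0=(1+1>=2)=1 G1=(1+0>=2)=0 G2=NOT G3=NOT 1=0 G3=G0&G3=0&1=0 -> 1000
Step 2: G0=(0+0>=2)=0 G1=(0+1>=2)=0 G2=NOT G3=NOT 0=1 G3=G0&G3=1&0=0 -> 0010
Step 3: G0=(1+0>=2)=0 G1=(1+0>=2)=0 G2=NOT G3=NOT 0=1 G3=G0&G3=0&0=0 -> 0010
State from step 3 equals state from step 2 -> cycle length 1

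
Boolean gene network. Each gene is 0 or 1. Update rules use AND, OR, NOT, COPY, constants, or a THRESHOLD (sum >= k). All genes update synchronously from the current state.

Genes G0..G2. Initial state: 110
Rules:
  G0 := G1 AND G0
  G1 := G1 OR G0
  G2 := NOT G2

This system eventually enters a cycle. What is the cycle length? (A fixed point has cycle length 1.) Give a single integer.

Step 0: 110
Step 1: G0=G1&G0=1&1=1 G1=G1|G0=1|1=1 G2=NOT G2=NOT 0=1 -> 111
Step 2: G0=G1&G0=1&1=1 G1=G1|G0=1|1=1 G2=NOT G2=NOT 1=0 -> 110
State from step 2 equals state from step 0 -> cycle length 2

Answer: 2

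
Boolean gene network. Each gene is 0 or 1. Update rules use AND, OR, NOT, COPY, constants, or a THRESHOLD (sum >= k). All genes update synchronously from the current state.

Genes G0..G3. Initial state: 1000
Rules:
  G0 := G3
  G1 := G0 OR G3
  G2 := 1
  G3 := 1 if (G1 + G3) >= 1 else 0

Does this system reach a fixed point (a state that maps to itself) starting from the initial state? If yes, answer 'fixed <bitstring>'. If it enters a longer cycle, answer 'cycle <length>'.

Step 0: 1000
Step 1: G0=G3=0 G1=G0|G3=1|0=1 G2=1(const) G3=(0+0>=1)=0 -> 0110
Step 2: G0=G3=0 G1=G0|G3=0|0=0 G2=1(const) G3=(1+0>=1)=1 -> 0011
Step 3: G0=G3=1 G1=G0|G3=0|1=1 G2=1(const) G3=(0+1>=1)=1 -> 1111
Step 4: G0=G3=1 G1=G0|G3=1|1=1 G2=1(const) G3=(1+1>=1)=1 -> 1111
Fixed point reached at step 3: 1111

Answer: fixed 1111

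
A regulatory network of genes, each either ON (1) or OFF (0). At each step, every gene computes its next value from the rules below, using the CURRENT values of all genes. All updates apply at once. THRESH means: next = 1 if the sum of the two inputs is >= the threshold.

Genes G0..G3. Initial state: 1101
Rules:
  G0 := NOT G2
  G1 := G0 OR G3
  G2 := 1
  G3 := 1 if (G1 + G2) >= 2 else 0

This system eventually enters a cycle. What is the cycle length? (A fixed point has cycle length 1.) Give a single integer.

Answer: 1

Derivation:
Step 0: 1101
Step 1: G0=NOT G2=NOT 0=1 G1=G0|G3=1|1=1 G2=1(const) G3=(1+0>=2)=0 -> 1110
Step 2: G0=NOT G2=NOT 1=0 G1=G0|G3=1|0=1 G2=1(const) G3=(1+1>=2)=1 -> 0111
Step 3: G0=NOT G2=NOT 1=0 G1=G0|G3=0|1=1 G2=1(const) G3=(1+1>=2)=1 -> 0111
State from step 3 equals state from step 2 -> cycle length 1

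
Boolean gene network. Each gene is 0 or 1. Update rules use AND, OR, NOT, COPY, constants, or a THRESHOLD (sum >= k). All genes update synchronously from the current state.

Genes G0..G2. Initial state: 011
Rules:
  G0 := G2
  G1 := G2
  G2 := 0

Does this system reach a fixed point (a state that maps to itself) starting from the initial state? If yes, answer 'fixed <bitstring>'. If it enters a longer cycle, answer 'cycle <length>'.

Step 0: 011
Step 1: G0=G2=1 G1=G2=1 G2=0(const) -> 110
Step 2: G0=G2=0 G1=G2=0 G2=0(const) -> 000
Step 3: G0=G2=0 G1=G2=0 G2=0(const) -> 000
Fixed point reached at step 2: 000

Answer: fixed 000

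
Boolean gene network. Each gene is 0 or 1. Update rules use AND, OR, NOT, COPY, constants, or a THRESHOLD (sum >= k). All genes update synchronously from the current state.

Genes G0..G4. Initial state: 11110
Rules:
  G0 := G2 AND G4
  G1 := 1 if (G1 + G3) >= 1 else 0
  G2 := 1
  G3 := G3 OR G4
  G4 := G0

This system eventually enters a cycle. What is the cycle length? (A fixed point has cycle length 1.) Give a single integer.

Answer: 2

Derivation:
Step 0: 11110
Step 1: G0=G2&G4=1&0=0 G1=(1+1>=1)=1 G2=1(const) G3=G3|G4=1|0=1 G4=G0=1 -> 01111
Step 2: G0=G2&G4=1&1=1 G1=(1+1>=1)=1 G2=1(const) G3=G3|G4=1|1=1 G4=G0=0 -> 11110
State from step 2 equals state from step 0 -> cycle length 2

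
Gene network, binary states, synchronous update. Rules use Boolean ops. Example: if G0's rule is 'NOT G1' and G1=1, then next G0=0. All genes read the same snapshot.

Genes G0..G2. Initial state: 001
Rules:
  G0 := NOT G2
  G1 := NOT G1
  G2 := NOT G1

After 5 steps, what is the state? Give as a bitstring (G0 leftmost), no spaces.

Step 1: G0=NOT G2=NOT 1=0 G1=NOT G1=NOT 0=1 G2=NOT G1=NOT 0=1 -> 011
Step 2: G0=NOT G2=NOT 1=0 G1=NOT G1=NOT 1=0 G2=NOT G1=NOT 1=0 -> 000
Step 3: G0=NOT G2=NOT 0=1 G1=NOT G1=NOT 0=1 G2=NOT G1=NOT 0=1 -> 111
Step 4: G0=NOT G2=NOT 1=0 G1=NOT G1=NOT 1=0 G2=NOT G1=NOT 1=0 -> 000
Step 5: G0=NOT G2=NOT 0=1 G1=NOT G1=NOT 0=1 G2=NOT G1=NOT 0=1 -> 111

111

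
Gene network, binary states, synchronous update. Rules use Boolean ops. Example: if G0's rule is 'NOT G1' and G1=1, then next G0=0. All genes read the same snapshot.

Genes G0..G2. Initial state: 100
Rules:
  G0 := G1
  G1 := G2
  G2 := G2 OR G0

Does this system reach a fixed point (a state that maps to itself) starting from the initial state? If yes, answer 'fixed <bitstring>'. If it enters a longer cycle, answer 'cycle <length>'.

Answer: fixed 111

Derivation:
Step 0: 100
Step 1: G0=G1=0 G1=G2=0 G2=G2|G0=0|1=1 -> 001
Step 2: G0=G1=0 G1=G2=1 G2=G2|G0=1|0=1 -> 011
Step 3: G0=G1=1 G1=G2=1 G2=G2|G0=1|0=1 -> 111
Step 4: G0=G1=1 G1=G2=1 G2=G2|G0=1|1=1 -> 111
Fixed point reached at step 3: 111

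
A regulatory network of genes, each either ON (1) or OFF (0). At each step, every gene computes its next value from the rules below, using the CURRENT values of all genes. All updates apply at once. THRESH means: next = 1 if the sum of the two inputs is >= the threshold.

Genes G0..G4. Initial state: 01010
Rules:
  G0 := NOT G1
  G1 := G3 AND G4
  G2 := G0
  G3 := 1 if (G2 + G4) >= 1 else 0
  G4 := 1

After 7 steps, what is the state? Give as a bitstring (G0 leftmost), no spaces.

Step 1: G0=NOT G1=NOT 1=0 G1=G3&G4=1&0=0 G2=G0=0 G3=(0+0>=1)=0 G4=1(const) -> 00001
Step 2: G0=NOT G1=NOT 0=1 G1=G3&G4=0&1=0 G2=G0=0 G3=(0+1>=1)=1 G4=1(const) -> 10011
Step 3: G0=NOT G1=NOT 0=1 G1=G3&G4=1&1=1 G2=G0=1 G3=(0+1>=1)=1 G4=1(const) -> 11111
Step 4: G0=NOT G1=NOT 1=0 G1=G3&G4=1&1=1 G2=G0=1 G3=(1+1>=1)=1 G4=1(const) -> 01111
Step 5: G0=NOT G1=NOT 1=0 G1=G3&G4=1&1=1 G2=G0=0 G3=(1+1>=1)=1 G4=1(const) -> 01011
Step 6: G0=NOT G1=NOT 1=0 G1=G3&G4=1&1=1 G2=G0=0 G3=(0+1>=1)=1 G4=1(const) -> 01011
Step 7: G0=NOT G1=NOT 1=0 G1=G3&G4=1&1=1 G2=G0=0 G3=(0+1>=1)=1 G4=1(const) -> 01011

01011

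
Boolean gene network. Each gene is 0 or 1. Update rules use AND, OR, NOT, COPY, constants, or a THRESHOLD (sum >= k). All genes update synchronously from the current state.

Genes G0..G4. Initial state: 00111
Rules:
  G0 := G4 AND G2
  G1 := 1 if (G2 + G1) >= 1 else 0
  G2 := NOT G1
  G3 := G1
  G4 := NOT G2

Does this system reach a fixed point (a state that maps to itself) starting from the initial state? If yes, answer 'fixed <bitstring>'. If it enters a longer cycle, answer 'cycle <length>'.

Answer: fixed 01011

Derivation:
Step 0: 00111
Step 1: G0=G4&G2=1&1=1 G1=(1+0>=1)=1 G2=NOT G1=NOT 0=1 G3=G1=0 G4=NOT G2=NOT 1=0 -> 11100
Step 2: G0=G4&G2=0&1=0 G1=(1+1>=1)=1 G2=NOT G1=NOT 1=0 G3=G1=1 G4=NOT G2=NOT 1=0 -> 01010
Step 3: G0=G4&G2=0&0=0 G1=(0+1>=1)=1 G2=NOT G1=NOT 1=0 G3=G1=1 G4=NOT G2=NOT 0=1 -> 01011
Step 4: G0=G4&G2=1&0=0 G1=(0+1>=1)=1 G2=NOT G1=NOT 1=0 G3=G1=1 G4=NOT G2=NOT 0=1 -> 01011
Fixed point reached at step 3: 01011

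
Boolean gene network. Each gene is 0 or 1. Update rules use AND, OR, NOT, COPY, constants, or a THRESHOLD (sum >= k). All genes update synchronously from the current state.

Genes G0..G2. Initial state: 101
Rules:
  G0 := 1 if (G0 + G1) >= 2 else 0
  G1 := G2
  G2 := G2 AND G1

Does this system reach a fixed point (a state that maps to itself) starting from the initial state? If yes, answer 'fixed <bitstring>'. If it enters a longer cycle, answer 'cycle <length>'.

Step 0: 101
Step 1: G0=(1+0>=2)=0 G1=G2=1 G2=G2&G1=1&0=0 -> 010
Step 2: G0=(0+1>=2)=0 G1=G2=0 G2=G2&G1=0&1=0 -> 000
Step 3: G0=(0+0>=2)=0 G1=G2=0 G2=G2&G1=0&0=0 -> 000
Fixed point reached at step 2: 000

Answer: fixed 000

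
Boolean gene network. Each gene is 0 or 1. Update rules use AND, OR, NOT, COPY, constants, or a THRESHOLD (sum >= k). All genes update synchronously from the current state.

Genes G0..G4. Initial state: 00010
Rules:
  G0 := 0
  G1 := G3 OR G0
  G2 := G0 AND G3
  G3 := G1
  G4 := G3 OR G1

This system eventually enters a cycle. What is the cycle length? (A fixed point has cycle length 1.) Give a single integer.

Step 0: 00010
Step 1: G0=0(const) G1=G3|G0=1|0=1 G2=G0&G3=0&1=0 G3=G1=0 G4=G3|G1=1|0=1 -> 01001
Step 2: G0=0(const) G1=G3|G0=0|0=0 G2=G0&G3=0&0=0 G3=G1=1 G4=G3|G1=0|1=1 -> 00011
Step 3: G0=0(const) G1=G3|G0=1|0=1 G2=G0&G3=0&1=0 G3=G1=0 G4=G3|G1=1|0=1 -> 01001
State from step 3 equals state from step 1 -> cycle length 2

Answer: 2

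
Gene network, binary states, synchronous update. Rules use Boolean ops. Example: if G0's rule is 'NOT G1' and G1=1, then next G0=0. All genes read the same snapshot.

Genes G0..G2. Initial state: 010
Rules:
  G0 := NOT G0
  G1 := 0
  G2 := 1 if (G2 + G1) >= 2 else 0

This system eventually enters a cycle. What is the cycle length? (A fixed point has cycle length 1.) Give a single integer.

Answer: 2

Derivation:
Step 0: 010
Step 1: G0=NOT G0=NOT 0=1 G1=0(const) G2=(0+1>=2)=0 -> 100
Step 2: G0=NOT G0=NOT 1=0 G1=0(const) G2=(0+0>=2)=0 -> 000
Step 3: G0=NOT G0=NOT 0=1 G1=0(const) G2=(0+0>=2)=0 -> 100
State from step 3 equals state from step 1 -> cycle length 2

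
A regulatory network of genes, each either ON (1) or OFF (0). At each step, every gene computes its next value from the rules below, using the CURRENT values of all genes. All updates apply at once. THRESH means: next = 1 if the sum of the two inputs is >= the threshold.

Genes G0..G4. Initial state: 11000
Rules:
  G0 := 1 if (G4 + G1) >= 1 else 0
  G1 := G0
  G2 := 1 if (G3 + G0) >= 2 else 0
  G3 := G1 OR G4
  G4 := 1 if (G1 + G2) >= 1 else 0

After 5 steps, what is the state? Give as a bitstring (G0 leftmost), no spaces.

Step 1: G0=(0+1>=1)=1 G1=G0=1 G2=(0+1>=2)=0 G3=G1|G4=1|0=1 G4=(1+0>=1)=1 -> 11011
Step 2: G0=(1+1>=1)=1 G1=G0=1 G2=(1+1>=2)=1 G3=G1|G4=1|1=1 G4=(1+0>=1)=1 -> 11111
Step 3: G0=(1+1>=1)=1 G1=G0=1 G2=(1+1>=2)=1 G3=G1|G4=1|1=1 G4=(1+1>=1)=1 -> 11111
Step 4: G0=(1+1>=1)=1 G1=G0=1 G2=(1+1>=2)=1 G3=G1|G4=1|1=1 G4=(1+1>=1)=1 -> 11111
Step 5: G0=(1+1>=1)=1 G1=G0=1 G2=(1+1>=2)=1 G3=G1|G4=1|1=1 G4=(1+1>=1)=1 -> 11111

11111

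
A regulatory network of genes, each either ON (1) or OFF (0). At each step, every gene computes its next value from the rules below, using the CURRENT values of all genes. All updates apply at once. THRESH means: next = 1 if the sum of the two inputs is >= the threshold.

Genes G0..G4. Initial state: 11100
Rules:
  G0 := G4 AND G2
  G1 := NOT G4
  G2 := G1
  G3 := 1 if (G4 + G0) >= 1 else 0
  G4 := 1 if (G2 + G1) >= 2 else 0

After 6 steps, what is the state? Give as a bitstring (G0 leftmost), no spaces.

Step 1: G0=G4&G2=0&1=0 G1=NOT G4=NOT 0=1 G2=G1=1 G3=(0+1>=1)=1 G4=(1+1>=2)=1 -> 01111
Step 2: G0=G4&G2=1&1=1 G1=NOT G4=NOT 1=0 G2=G1=1 G3=(1+0>=1)=1 G4=(1+1>=2)=1 -> 10111
Step 3: G0=G4&G2=1&1=1 G1=NOT G4=NOT 1=0 G2=G1=0 G3=(1+1>=1)=1 G4=(1+0>=2)=0 -> 10010
Step 4: G0=G4&G2=0&0=0 G1=NOT G4=NOT 0=1 G2=G1=0 G3=(0+1>=1)=1 G4=(0+0>=2)=0 -> 01010
Step 5: G0=G4&G2=0&0=0 G1=NOT G4=NOT 0=1 G2=G1=1 G3=(0+0>=1)=0 G4=(0+1>=2)=0 -> 01100
Step 6: G0=G4&G2=0&1=0 G1=NOT G4=NOT 0=1 G2=G1=1 G3=(0+0>=1)=0 G4=(1+1>=2)=1 -> 01101

01101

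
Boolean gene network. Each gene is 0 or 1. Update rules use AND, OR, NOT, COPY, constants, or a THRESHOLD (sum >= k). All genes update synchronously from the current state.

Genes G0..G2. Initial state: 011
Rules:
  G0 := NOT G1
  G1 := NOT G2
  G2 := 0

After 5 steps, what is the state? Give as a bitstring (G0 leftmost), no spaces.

Step 1: G0=NOT G1=NOT 1=0 G1=NOT G2=NOT 1=0 G2=0(const) -> 000
Step 2: G0=NOT G1=NOT 0=1 G1=NOT G2=NOT 0=1 G2=0(const) -> 110
Step 3: G0=NOT G1=NOT 1=0 G1=NOT G2=NOT 0=1 G2=0(const) -> 010
Step 4: G0=NOT G1=NOT 1=0 G1=NOT G2=NOT 0=1 G2=0(const) -> 010
Step 5: G0=NOT G1=NOT 1=0 G1=NOT G2=NOT 0=1 G2=0(const) -> 010

010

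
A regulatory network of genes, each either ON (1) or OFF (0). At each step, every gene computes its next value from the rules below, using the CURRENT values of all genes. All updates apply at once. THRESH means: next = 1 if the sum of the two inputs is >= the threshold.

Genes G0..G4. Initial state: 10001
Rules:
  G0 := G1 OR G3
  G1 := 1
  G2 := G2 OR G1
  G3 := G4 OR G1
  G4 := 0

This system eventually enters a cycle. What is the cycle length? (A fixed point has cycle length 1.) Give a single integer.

Step 0: 10001
Step 1: G0=G1|G3=0|0=0 G1=1(const) G2=G2|G1=0|0=0 G3=G4|G1=1|0=1 G4=0(const) -> 01010
Step 2: G0=G1|G3=1|1=1 G1=1(const) G2=G2|G1=0|1=1 G3=G4|G1=0|1=1 G4=0(const) -> 11110
Step 3: G0=G1|G3=1|1=1 G1=1(const) G2=G2|G1=1|1=1 G3=G4|G1=0|1=1 G4=0(const) -> 11110
State from step 3 equals state from step 2 -> cycle length 1

Answer: 1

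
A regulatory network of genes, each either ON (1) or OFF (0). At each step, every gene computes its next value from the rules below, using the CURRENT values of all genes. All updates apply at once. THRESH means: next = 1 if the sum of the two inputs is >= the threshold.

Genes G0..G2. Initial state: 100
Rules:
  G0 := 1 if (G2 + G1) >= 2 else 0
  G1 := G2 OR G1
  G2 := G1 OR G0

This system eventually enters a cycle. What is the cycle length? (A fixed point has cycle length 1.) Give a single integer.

Answer: 1

Derivation:
Step 0: 100
Step 1: G0=(0+0>=2)=0 G1=G2|G1=0|0=0 G2=G1|G0=0|1=1 -> 001
Step 2: G0=(1+0>=2)=0 G1=G2|G1=1|0=1 G2=G1|G0=0|0=0 -> 010
Step 3: G0=(0+1>=2)=0 G1=G2|G1=0|1=1 G2=G1|G0=1|0=1 -> 011
Step 4: G0=(1+1>=2)=1 G1=G2|G1=1|1=1 G2=G1|G0=1|0=1 -> 111
Step 5: G0=(1+1>=2)=1 G1=G2|G1=1|1=1 G2=G1|G0=1|1=1 -> 111
State from step 5 equals state from step 4 -> cycle length 1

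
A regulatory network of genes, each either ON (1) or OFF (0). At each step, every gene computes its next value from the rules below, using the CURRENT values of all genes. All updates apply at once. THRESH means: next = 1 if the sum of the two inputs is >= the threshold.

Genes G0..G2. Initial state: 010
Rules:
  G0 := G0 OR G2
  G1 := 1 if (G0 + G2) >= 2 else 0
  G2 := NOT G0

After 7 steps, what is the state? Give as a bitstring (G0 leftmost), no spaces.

Step 1: G0=G0|G2=0|0=0 G1=(0+0>=2)=0 G2=NOT G0=NOT 0=1 -> 001
Step 2: G0=G0|G2=0|1=1 G1=(0+1>=2)=0 G2=NOT G0=NOT 0=1 -> 101
Step 3: G0=G0|G2=1|1=1 G1=(1+1>=2)=1 G2=NOT G0=NOT 1=0 -> 110
Step 4: G0=G0|G2=1|0=1 G1=(1+0>=2)=0 G2=NOT G0=NOT 1=0 -> 100
Step 5: G0=G0|G2=1|0=1 G1=(1+0>=2)=0 G2=NOT G0=NOT 1=0 -> 100
Step 6: G0=G0|G2=1|0=1 G1=(1+0>=2)=0 G2=NOT G0=NOT 1=0 -> 100
Step 7: G0=G0|G2=1|0=1 G1=(1+0>=2)=0 G2=NOT G0=NOT 1=0 -> 100

100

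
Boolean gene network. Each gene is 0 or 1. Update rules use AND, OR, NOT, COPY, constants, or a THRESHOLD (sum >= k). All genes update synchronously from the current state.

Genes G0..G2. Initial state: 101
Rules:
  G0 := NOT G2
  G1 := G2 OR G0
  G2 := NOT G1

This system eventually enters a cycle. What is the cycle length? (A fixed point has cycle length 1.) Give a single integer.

Step 0: 101
Step 1: G0=NOT G2=NOT 1=0 G1=G2|G0=1|1=1 G2=NOT G1=NOT 0=1 -> 011
Step 2: G0=NOT G2=NOT 1=0 G1=G2|G0=1|0=1 G2=NOT G1=NOT 1=0 -> 010
Step 3: G0=NOT G2=NOT 0=1 G1=G2|G0=0|0=0 G2=NOT G1=NOT 1=0 -> 100
Step 4: G0=NOT G2=NOT 0=1 G1=G2|G0=0|1=1 G2=NOT G1=NOT 0=1 -> 111
Step 5: G0=NOT G2=NOT 1=0 G1=G2|G0=1|1=1 G2=NOT G1=NOT 1=0 -> 010
State from step 5 equals state from step 2 -> cycle length 3

Answer: 3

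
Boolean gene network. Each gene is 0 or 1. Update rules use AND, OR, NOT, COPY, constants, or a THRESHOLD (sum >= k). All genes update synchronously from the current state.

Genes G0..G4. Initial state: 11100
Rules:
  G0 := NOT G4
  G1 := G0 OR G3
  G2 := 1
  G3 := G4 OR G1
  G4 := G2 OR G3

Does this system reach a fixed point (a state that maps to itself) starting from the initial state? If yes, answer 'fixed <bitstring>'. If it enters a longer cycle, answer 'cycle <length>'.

Answer: fixed 01111

Derivation:
Step 0: 11100
Step 1: G0=NOT G4=NOT 0=1 G1=G0|G3=1|0=1 G2=1(const) G3=G4|G1=0|1=1 G4=G2|G3=1|0=1 -> 11111
Step 2: G0=NOT G4=NOT 1=0 G1=G0|G3=1|1=1 G2=1(const) G3=G4|G1=1|1=1 G4=G2|G3=1|1=1 -> 01111
Step 3: G0=NOT G4=NOT 1=0 G1=G0|G3=0|1=1 G2=1(const) G3=G4|G1=1|1=1 G4=G2|G3=1|1=1 -> 01111
Fixed point reached at step 2: 01111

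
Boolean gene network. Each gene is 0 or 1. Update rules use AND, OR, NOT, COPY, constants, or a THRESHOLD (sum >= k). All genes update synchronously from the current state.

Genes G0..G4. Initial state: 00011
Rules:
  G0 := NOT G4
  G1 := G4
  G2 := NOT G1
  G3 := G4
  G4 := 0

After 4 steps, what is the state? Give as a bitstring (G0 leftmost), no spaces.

Step 1: G0=NOT G4=NOT 1=0 G1=G4=1 G2=NOT G1=NOT 0=1 G3=G4=1 G4=0(const) -> 01110
Step 2: G0=NOT G4=NOT 0=1 G1=G4=0 G2=NOT G1=NOT 1=0 G3=G4=0 G4=0(const) -> 10000
Step 3: G0=NOT G4=NOT 0=1 G1=G4=0 G2=NOT G1=NOT 0=1 G3=G4=0 G4=0(const) -> 10100
Step 4: G0=NOT G4=NOT 0=1 G1=G4=0 G2=NOT G1=NOT 0=1 G3=G4=0 G4=0(const) -> 10100

10100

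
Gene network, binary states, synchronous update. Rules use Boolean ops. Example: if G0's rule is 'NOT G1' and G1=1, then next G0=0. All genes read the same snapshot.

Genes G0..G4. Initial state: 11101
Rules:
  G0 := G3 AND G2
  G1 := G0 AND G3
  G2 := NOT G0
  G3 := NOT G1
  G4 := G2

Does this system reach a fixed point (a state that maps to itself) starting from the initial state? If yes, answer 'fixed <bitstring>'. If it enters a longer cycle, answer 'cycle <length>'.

Step 0: 11101
Step 1: G0=G3&G2=0&1=0 G1=G0&G3=1&0=0 G2=NOT G0=NOT 1=0 G3=NOT G1=NOT 1=0 G4=G2=1 -> 00001
Step 2: G0=G3&G2=0&0=0 G1=G0&G3=0&0=0 G2=NOT G0=NOT 0=1 G3=NOT G1=NOT 0=1 G4=G2=0 -> 00110
Step 3: G0=G3&G2=1&1=1 G1=G0&G3=0&1=0 G2=NOT G0=NOT 0=1 G3=NOT G1=NOT 0=1 G4=G2=1 -> 10111
Step 4: G0=G3&G2=1&1=1 G1=G0&G3=1&1=1 G2=NOT G0=NOT 1=0 G3=NOT G1=NOT 0=1 G4=G2=1 -> 11011
Step 5: G0=G3&G2=1&0=0 G1=G0&G3=1&1=1 G2=NOT G0=NOT 1=0 G3=NOT G1=NOT 1=0 G4=G2=0 -> 01000
Step 6: G0=G3&G2=0&0=0 G1=G0&G3=0&0=0 G2=NOT G0=NOT 0=1 G3=NOT G1=NOT 1=0 G4=G2=0 -> 00100
Step 7: G0=G3&G2=0&1=0 G1=G0&G3=0&0=0 G2=NOT G0=NOT 0=1 G3=NOT G1=NOT 0=1 G4=G2=1 -> 00111
Step 8: G0=G3&G2=1&1=1 G1=G0&G3=0&1=0 G2=NOT G0=NOT 0=1 G3=NOT G1=NOT 0=1 G4=G2=1 -> 10111
Cycle of length 5 starting at step 3 -> no fixed point

Answer: cycle 5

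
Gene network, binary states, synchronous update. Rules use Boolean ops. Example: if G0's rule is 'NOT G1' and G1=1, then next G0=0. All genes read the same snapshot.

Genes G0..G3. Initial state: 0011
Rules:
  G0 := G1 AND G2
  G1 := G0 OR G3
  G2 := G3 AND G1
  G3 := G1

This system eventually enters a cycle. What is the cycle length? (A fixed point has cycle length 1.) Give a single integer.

Answer: 2

Derivation:
Step 0: 0011
Step 1: G0=G1&G2=0&1=0 G1=G0|G3=0|1=1 G2=G3&G1=1&0=0 G3=G1=0 -> 0100
Step 2: G0=G1&G2=1&0=0 G1=G0|G3=0|0=0 G2=G3&G1=0&1=0 G3=G1=1 -> 0001
Step 3: G0=G1&G2=0&0=0 G1=G0|G3=0|1=1 G2=G3&G1=1&0=0 G3=G1=0 -> 0100
State from step 3 equals state from step 1 -> cycle length 2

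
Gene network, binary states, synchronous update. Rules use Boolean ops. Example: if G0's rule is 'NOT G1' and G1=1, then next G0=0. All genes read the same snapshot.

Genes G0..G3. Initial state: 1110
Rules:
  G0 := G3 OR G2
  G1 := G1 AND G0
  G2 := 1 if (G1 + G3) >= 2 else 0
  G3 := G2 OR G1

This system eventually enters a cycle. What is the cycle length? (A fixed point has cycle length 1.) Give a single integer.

Step 0: 1110
Step 1: G0=G3|G2=0|1=1 G1=G1&G0=1&1=1 G2=(1+0>=2)=0 G3=G2|G1=1|1=1 -> 1101
Step 2: G0=G3|G2=1|0=1 G1=G1&G0=1&1=1 G2=(1+1>=2)=1 G3=G2|G1=0|1=1 -> 1111
Step 3: G0=G3|G2=1|1=1 G1=G1&G0=1&1=1 G2=(1+1>=2)=1 G3=G2|G1=1|1=1 -> 1111
State from step 3 equals state from step 2 -> cycle length 1

Answer: 1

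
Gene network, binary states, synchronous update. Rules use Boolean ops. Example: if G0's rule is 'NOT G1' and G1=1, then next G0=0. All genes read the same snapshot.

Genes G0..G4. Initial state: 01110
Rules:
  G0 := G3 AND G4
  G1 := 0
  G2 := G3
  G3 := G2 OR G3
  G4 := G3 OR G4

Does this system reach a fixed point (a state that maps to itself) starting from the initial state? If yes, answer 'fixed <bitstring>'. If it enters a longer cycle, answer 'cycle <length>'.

Answer: fixed 10111

Derivation:
Step 0: 01110
Step 1: G0=G3&G4=1&0=0 G1=0(const) G2=G3=1 G3=G2|G3=1|1=1 G4=G3|G4=1|0=1 -> 00111
Step 2: G0=G3&G4=1&1=1 G1=0(const) G2=G3=1 G3=G2|G3=1|1=1 G4=G3|G4=1|1=1 -> 10111
Step 3: G0=G3&G4=1&1=1 G1=0(const) G2=G3=1 G3=G2|G3=1|1=1 G4=G3|G4=1|1=1 -> 10111
Fixed point reached at step 2: 10111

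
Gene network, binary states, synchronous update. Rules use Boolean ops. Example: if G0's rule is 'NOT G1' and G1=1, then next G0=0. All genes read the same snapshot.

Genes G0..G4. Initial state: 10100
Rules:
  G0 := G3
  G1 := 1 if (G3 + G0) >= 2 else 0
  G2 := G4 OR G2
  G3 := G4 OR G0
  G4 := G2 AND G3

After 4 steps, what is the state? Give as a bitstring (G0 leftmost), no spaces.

Step 1: G0=G3=0 G1=(0+1>=2)=0 G2=G4|G2=0|1=1 G3=G4|G0=0|1=1 G4=G2&G3=1&0=0 -> 00110
Step 2: G0=G3=1 G1=(1+0>=2)=0 G2=G4|G2=0|1=1 G3=G4|G0=0|0=0 G4=G2&G3=1&1=1 -> 10101
Step 3: G0=G3=0 G1=(0+1>=2)=0 G2=G4|G2=1|1=1 G3=G4|G0=1|1=1 G4=G2&G3=1&0=0 -> 00110
Step 4: G0=G3=1 G1=(1+0>=2)=0 G2=G4|G2=0|1=1 G3=G4|G0=0|0=0 G4=G2&G3=1&1=1 -> 10101

10101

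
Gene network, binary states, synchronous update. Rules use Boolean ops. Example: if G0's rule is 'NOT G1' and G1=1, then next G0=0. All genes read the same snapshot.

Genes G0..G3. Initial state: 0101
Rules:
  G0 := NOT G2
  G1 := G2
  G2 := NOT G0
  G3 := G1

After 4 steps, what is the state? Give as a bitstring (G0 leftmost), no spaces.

Step 1: G0=NOT G2=NOT 0=1 G1=G2=0 G2=NOT G0=NOT 0=1 G3=G1=1 -> 1011
Step 2: G0=NOT G2=NOT 1=0 G1=G2=1 G2=NOT G0=NOT 1=0 G3=G1=0 -> 0100
Step 3: G0=NOT G2=NOT 0=1 G1=G2=0 G2=NOT G0=NOT 0=1 G3=G1=1 -> 1011
Step 4: G0=NOT G2=NOT 1=0 G1=G2=1 G2=NOT G0=NOT 1=0 G3=G1=0 -> 0100

0100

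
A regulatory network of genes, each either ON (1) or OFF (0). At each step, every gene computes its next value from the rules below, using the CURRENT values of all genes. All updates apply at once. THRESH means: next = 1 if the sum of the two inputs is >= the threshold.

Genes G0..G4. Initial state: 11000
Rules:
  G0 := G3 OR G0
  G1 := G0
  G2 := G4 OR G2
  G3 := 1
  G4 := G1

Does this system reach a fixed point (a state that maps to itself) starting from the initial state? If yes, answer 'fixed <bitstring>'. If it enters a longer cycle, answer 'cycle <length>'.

Answer: fixed 11111

Derivation:
Step 0: 11000
Step 1: G0=G3|G0=0|1=1 G1=G0=1 G2=G4|G2=0|0=0 G3=1(const) G4=G1=1 -> 11011
Step 2: G0=G3|G0=1|1=1 G1=G0=1 G2=G4|G2=1|0=1 G3=1(const) G4=G1=1 -> 11111
Step 3: G0=G3|G0=1|1=1 G1=G0=1 G2=G4|G2=1|1=1 G3=1(const) G4=G1=1 -> 11111
Fixed point reached at step 2: 11111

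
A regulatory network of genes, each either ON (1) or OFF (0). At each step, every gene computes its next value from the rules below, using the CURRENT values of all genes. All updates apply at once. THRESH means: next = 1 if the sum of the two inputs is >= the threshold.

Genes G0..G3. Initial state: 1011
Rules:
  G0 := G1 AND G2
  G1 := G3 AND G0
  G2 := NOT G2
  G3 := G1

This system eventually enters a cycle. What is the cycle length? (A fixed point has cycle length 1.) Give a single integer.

Step 0: 1011
Step 1: G0=G1&G2=0&1=0 G1=G3&G0=1&1=1 G2=NOT G2=NOT 1=0 G3=G1=0 -> 0100
Step 2: G0=G1&G2=1&0=0 G1=G3&G0=0&0=0 G2=NOT G2=NOT 0=1 G3=G1=1 -> 0011
Step 3: G0=G1&G2=0&1=0 G1=G3&G0=1&0=0 G2=NOT G2=NOT 1=0 G3=G1=0 -> 0000
Step 4: G0=G1&G2=0&0=0 G1=G3&G0=0&0=0 G2=NOT G2=NOT 0=1 G3=G1=0 -> 0010
Step 5: G0=G1&G2=0&1=0 G1=G3&G0=0&0=0 G2=NOT G2=NOT 1=0 G3=G1=0 -> 0000
State from step 5 equals state from step 3 -> cycle length 2

Answer: 2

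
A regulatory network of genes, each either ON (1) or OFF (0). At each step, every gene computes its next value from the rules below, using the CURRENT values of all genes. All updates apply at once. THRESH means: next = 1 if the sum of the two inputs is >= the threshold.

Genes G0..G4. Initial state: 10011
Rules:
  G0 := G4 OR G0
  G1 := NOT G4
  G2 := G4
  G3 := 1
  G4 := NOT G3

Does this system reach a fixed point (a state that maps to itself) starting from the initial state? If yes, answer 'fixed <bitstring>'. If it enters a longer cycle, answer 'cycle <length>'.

Answer: fixed 11010

Derivation:
Step 0: 10011
Step 1: G0=G4|G0=1|1=1 G1=NOT G4=NOT 1=0 G2=G4=1 G3=1(const) G4=NOT G3=NOT 1=0 -> 10110
Step 2: G0=G4|G0=0|1=1 G1=NOT G4=NOT 0=1 G2=G4=0 G3=1(const) G4=NOT G3=NOT 1=0 -> 11010
Step 3: G0=G4|G0=0|1=1 G1=NOT G4=NOT 0=1 G2=G4=0 G3=1(const) G4=NOT G3=NOT 1=0 -> 11010
Fixed point reached at step 2: 11010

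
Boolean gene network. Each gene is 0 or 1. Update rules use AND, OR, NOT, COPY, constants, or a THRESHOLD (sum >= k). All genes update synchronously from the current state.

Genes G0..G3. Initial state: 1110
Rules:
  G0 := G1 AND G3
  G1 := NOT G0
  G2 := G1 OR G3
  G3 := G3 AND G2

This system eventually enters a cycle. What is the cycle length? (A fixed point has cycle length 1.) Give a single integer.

Step 0: 1110
Step 1: G0=G1&G3=1&0=0 G1=NOT G0=NOT 1=0 G2=G1|G3=1|0=1 G3=G3&G2=0&1=0 -> 0010
Step 2: G0=G1&G3=0&0=0 G1=NOT G0=NOT 0=1 G2=G1|G3=0|0=0 G3=G3&G2=0&1=0 -> 0100
Step 3: G0=G1&G3=1&0=0 G1=NOT G0=NOT 0=1 G2=G1|G3=1|0=1 G3=G3&G2=0&0=0 -> 0110
Step 4: G0=G1&G3=1&0=0 G1=NOT G0=NOT 0=1 G2=G1|G3=1|0=1 G3=G3&G2=0&1=0 -> 0110
State from step 4 equals state from step 3 -> cycle length 1

Answer: 1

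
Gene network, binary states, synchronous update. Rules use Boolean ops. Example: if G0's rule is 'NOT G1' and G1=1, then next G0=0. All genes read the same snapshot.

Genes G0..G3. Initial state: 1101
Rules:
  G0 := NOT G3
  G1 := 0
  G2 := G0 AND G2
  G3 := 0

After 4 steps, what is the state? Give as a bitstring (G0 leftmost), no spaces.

Step 1: G0=NOT G3=NOT 1=0 G1=0(const) G2=G0&G2=1&0=0 G3=0(const) -> 0000
Step 2: G0=NOT G3=NOT 0=1 G1=0(const) G2=G0&G2=0&0=0 G3=0(const) -> 1000
Step 3: G0=NOT G3=NOT 0=1 G1=0(const) G2=G0&G2=1&0=0 G3=0(const) -> 1000
Step 4: G0=NOT G3=NOT 0=1 G1=0(const) G2=G0&G2=1&0=0 G3=0(const) -> 1000

1000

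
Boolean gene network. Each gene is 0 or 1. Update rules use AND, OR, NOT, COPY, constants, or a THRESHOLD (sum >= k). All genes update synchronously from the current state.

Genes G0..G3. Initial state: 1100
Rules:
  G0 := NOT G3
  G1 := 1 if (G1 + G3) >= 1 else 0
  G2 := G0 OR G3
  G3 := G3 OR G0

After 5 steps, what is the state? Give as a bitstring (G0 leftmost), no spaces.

Step 1: G0=NOT G3=NOT 0=1 G1=(1+0>=1)=1 G2=G0|G3=1|0=1 G3=G3|G0=0|1=1 -> 1111
Step 2: G0=NOT G3=NOT 1=0 G1=(1+1>=1)=1 G2=G0|G3=1|1=1 G3=G3|G0=1|1=1 -> 0111
Step 3: G0=NOT G3=NOT 1=0 G1=(1+1>=1)=1 G2=G0|G3=0|1=1 G3=G3|G0=1|0=1 -> 0111
Step 4: G0=NOT G3=NOT 1=0 G1=(1+1>=1)=1 G2=G0|G3=0|1=1 G3=G3|G0=1|0=1 -> 0111
Step 5: G0=NOT G3=NOT 1=0 G1=(1+1>=1)=1 G2=G0|G3=0|1=1 G3=G3|G0=1|0=1 -> 0111

0111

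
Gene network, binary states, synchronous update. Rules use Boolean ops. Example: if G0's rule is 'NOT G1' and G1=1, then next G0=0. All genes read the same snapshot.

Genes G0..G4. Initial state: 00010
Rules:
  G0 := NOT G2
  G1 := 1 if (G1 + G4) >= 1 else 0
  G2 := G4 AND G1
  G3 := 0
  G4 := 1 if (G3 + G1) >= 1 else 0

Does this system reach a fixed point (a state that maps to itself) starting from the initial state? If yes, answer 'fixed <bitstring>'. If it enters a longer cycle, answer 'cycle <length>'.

Step 0: 00010
Step 1: G0=NOT G2=NOT 0=1 G1=(0+0>=1)=0 G2=G4&G1=0&0=0 G3=0(const) G4=(1+0>=1)=1 -> 10001
Step 2: G0=NOT G2=NOT 0=1 G1=(0+1>=1)=1 G2=G4&G1=1&0=0 G3=0(const) G4=(0+0>=1)=0 -> 11000
Step 3: G0=NOT G2=NOT 0=1 G1=(1+0>=1)=1 G2=G4&G1=0&1=0 G3=0(const) G4=(0+1>=1)=1 -> 11001
Step 4: G0=NOT G2=NOT 0=1 G1=(1+1>=1)=1 G2=G4&G1=1&1=1 G3=0(const) G4=(0+1>=1)=1 -> 11101
Step 5: G0=NOT G2=NOT 1=0 G1=(1+1>=1)=1 G2=G4&G1=1&1=1 G3=0(const) G4=(0+1>=1)=1 -> 01101
Step 6: G0=NOT G2=NOT 1=0 G1=(1+1>=1)=1 G2=G4&G1=1&1=1 G3=0(const) G4=(0+1>=1)=1 -> 01101
Fixed point reached at step 5: 01101

Answer: fixed 01101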